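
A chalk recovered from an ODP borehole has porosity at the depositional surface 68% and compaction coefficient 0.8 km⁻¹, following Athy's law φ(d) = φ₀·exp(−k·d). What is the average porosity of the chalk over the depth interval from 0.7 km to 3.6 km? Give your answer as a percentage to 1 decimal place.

⟨φ⟩ = (1/(d₂−d₁)) ∫ φ₀ e^(−kd) dd = φ₀·(e^(−k·d₁) − e^(−k·d₂)) / (k·(d₂−d₁))
e^(−0.8×0.7) = 0.5712; e^(−0.8×3.6) = 0.0561
⟨φ⟩ = 0.68 × (0.5712 − 0.0561) / (0.8 × 2.9) = 0.68 × 0.2220 = 0.1510

15.1%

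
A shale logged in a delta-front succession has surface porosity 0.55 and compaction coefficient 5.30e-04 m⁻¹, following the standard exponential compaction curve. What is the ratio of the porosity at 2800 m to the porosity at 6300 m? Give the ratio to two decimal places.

6.39

Working in km (1 km = 1000 m; k in km⁻¹ = k in m⁻¹ × 1000):
phi(z₁)/phi(z₂) = e^(−k·z₁)/e^(−k·z₂) = e^{k(z₂−z₁)}
= exp(0.53 × 3.5) = exp(1.855) = 6.3917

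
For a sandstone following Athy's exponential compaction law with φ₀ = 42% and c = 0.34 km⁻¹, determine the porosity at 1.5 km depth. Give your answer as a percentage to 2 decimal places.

25.22%

φ = φ₀·exp(−c·d) = 0.42 × exp(−0.34 × 1.5) = 0.42 × exp(−0.51)
  = 0.42 × 0.6005 = 0.2522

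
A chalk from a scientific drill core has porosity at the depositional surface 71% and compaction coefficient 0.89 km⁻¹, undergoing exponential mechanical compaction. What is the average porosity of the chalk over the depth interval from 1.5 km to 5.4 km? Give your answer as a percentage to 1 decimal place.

⟨n⟩ = (1/(d₂−d₁)) ∫ n₀ e^(−cd) dd = n₀·(e^(−c·d₁) − e^(−c·d₂)) / (c·(d₂−d₁))
e^(−0.89×1.5) = 0.2632; e^(−0.89×5.4) = 0.0082
⟨n⟩ = 0.71 × (0.2632 − 0.0082) / (0.89 × 3.9) = 0.71 × 0.0735 = 0.0522

5.2%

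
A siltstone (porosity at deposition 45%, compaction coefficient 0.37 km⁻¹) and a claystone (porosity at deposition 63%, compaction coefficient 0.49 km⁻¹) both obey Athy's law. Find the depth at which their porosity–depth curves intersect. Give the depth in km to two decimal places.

2.80 km

Set phi₀ₐ e^(−kₐZ) = phi₀ᵦ e^(−kᵦZ) ⇒ ln(phi₀ₐ/phi₀ᵦ) = (kₐ − kᵦ)·Z
Z = ln(0.45/0.63) / (0.37 − 0.49) = -0.3365 / -0.12 = 2.804 km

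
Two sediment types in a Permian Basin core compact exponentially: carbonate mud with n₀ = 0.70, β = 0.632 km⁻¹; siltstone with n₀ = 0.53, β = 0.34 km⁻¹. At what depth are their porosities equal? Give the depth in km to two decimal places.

0.95 km

Set n₀ₐ e^(−βₐd) = n₀ᵦ e^(−βᵦd) ⇒ ln(n₀ₐ/n₀ᵦ) = (βₐ − βᵦ)·d
d = ln(0.7/0.53) / (0.632 − 0.34) = 0.2782 / 0.292 = 0.953 km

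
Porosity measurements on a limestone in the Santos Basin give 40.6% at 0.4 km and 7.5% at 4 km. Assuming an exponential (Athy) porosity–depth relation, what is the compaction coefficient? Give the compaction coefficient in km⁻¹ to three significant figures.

0.469 km⁻¹

Athy: phi(Z) = phi₀ e^(−βZ) ⇒ phi₁/phi₂ = e^{β(Z₂−Z₁)} ⇒ β = ln(phi₁/phi₂)/(Z₂−Z₁)
β = ln(0.406/0.075) / (4 − 0.4) = ln(5.413) / 3.6 = 1.6889 / 3.6 = 0.4691 km⁻¹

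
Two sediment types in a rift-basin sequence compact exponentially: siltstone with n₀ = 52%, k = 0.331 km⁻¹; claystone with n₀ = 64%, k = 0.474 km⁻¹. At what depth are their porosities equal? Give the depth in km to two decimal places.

1.45 km

Set n₀ₐ e^(−kₐZ) = n₀ᵦ e^(−kᵦZ) ⇒ ln(n₀ₐ/n₀ᵦ) = (kₐ − kᵦ)·Z
Z = ln(0.52/0.64) / (0.331 − 0.474) = -0.2076 / -0.143 = 1.452 km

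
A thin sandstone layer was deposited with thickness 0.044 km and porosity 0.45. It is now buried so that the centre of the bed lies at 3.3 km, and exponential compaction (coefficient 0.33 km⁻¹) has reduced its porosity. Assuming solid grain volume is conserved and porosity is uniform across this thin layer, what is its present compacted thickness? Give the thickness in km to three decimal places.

Porosity at 3.3 km: n = 0.45·exp(−0.33×3.3) = 0.1514
Solid-volume conservation: h(1−n) = h₀(1−n₀) ⇒ h = h₀·(1−n₀)/(1−n)
h = 0.044 × (1 − 0.45)/(1 − 0.1514) = 0.044 × 0.6482 = 0.0285 km

0.029 km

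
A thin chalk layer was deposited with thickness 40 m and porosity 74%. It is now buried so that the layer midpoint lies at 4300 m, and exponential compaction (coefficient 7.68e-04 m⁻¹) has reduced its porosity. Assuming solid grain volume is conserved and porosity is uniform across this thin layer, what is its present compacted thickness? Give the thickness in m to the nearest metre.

Working in km (1 km = 1000 m; β in km⁻¹ = β in m⁻¹ × 1000):
Porosity at 4.3 km: phi = 0.74·exp(−0.768×4.3) = 0.0272
Solid-volume conservation: h(1−phi) = h₀(1−phi₀) ⇒ h = h₀·(1−phi₀)/(1−phi)
h = 0.04 × (1 − 0.74)/(1 − 0.0272) = 0.04 × 0.2673 = 0.0107 km

11 m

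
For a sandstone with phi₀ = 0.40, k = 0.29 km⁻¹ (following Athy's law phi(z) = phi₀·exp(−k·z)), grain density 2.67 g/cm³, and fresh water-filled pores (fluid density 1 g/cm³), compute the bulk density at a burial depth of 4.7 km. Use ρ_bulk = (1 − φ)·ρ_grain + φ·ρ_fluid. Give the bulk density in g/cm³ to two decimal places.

2.50 g/cm³

Porosity at depth: phi = 0.4·exp(−0.29×4.7) = 0.4×0.2559 = 0.1024
Bulk density: ρ_b = (1−phi)ρ_g + phi·ρ_f = 0.8976×2.67 + 0.1024×1
       = 2.397 + 0.102 = 2.499 g/cm³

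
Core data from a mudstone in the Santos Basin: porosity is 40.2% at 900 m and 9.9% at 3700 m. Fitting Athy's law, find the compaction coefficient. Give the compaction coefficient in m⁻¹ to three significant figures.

Working in km (1 km = 1000 m; c in km⁻¹ = c in m⁻¹ × 1000):
Athy: φ(Z) = φ₀ e^(−cZ) ⇒ φ₁/φ₂ = e^{c(Z₂−Z₁)} ⇒ c = ln(φ₁/φ₂)/(Z₂−Z₁)
c = ln(0.402/0.099) / (3.7 − 0.9) = ln(4.061) / 2.8 = 1.4013 / 2.8 = 0.5005 km⁻¹

0.000500 m⁻¹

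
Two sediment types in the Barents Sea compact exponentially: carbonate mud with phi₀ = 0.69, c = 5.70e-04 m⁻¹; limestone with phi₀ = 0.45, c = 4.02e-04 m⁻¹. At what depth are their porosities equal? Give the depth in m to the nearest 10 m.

Working in km (1 km = 1000 m; c in km⁻¹ = c in m⁻¹ × 1000):
Set phi₀ₐ e^(−cₐZ) = phi₀ᵦ e^(−cᵦZ) ⇒ ln(phi₀ₐ/phi₀ᵦ) = (cₐ − cᵦ)·Z
Z = ln(0.69/0.45) / (0.57 − 0.402) = 0.4274 / 0.168 = 2.544 km

2540 m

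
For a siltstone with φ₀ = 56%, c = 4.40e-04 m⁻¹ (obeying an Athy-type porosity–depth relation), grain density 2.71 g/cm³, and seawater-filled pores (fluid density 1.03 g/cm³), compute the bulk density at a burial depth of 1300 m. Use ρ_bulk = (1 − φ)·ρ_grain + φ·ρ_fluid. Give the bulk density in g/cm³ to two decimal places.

2.18 g/cm³

Working in km (1 km = 1000 m; c in km⁻¹ = c in m⁻¹ × 1000):
Porosity at depth: φ = 0.56·exp(−0.44×1.3) = 0.56×0.5644 = 0.3161
Bulk density: ρ_b = (1−φ)ρ_g + φ·ρ_f = 0.6839×2.71 + 0.3161×1.03
       = 1.853 + 0.326 = 2.179 g/cm³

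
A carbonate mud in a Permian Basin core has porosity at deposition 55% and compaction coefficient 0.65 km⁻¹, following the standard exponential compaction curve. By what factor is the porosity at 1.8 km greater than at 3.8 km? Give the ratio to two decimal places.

3.67

φ(Z₁)/φ(Z₂) = e^(−k·Z₁)/e^(−k·Z₂) = e^{k(Z₂−Z₁)}
= exp(0.65 × 2) = exp(1.3) = 3.6693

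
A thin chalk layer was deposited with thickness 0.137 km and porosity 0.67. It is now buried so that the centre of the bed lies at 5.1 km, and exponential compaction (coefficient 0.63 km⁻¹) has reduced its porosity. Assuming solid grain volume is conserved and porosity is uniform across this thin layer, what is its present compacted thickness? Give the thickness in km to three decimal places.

0.046 km

Porosity at 5.1 km: phi = 0.67·exp(−0.63×5.1) = 0.0270
Solid-volume conservation: h(1−phi) = h₀(1−phi₀) ⇒ h = h₀·(1−phi₀)/(1−phi)
h = 0.137 × (1 − 0.67)/(1 − 0.0270) = 0.137 × 0.3391 = 0.0465 km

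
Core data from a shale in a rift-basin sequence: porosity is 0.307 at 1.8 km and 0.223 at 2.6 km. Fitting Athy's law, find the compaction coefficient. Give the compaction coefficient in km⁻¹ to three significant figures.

Athy: n(z) = n₀ e^(−βz) ⇒ n₁/n₂ = e^{β(z₂−z₁)} ⇒ β = ln(n₁/n₂)/(z₂−z₁)
β = ln(0.307/0.223) / (2.6 − 1.8) = ln(1.377) / 0.8 = 0.3197 / 0.8 = 0.3996 km⁻¹

0.400 km⁻¹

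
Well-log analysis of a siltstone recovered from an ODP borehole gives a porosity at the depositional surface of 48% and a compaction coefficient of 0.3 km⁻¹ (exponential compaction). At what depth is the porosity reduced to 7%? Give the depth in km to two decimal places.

Invert Athy's law: d = ln(phi₀/phi) / k
d = ln(0.48/0.07) / 0.3 = ln(6.857) / 0.3 = 1.9253 / 0.3 = 6.418 km

6.42 km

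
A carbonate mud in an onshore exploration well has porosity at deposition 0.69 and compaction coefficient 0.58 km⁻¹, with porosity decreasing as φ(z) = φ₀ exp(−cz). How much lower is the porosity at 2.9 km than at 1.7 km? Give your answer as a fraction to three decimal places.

φ(1.7) = 0.69·e^(−0.58×1.7) = 0.2574
φ(2.9) = 0.69·e^(−0.58×2.9) = 0.1283
Δφ = 0.2574 − 0.1283 = 0.1291

0.129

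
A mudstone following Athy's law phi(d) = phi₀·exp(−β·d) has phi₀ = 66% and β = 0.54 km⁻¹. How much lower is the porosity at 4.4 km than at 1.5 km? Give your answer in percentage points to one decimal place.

phi(1.5) = 0.66·e^(−0.54×1.5) = 0.2936
phi(4.4) = 0.66·e^(−0.54×4.4) = 0.0613
Δphi = 0.2936 − 0.0613 = 0.2323

23.2 percentage points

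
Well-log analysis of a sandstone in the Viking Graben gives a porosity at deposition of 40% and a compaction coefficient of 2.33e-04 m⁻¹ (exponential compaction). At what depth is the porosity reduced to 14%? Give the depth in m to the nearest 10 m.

Working in km (1 km = 1000 m; c in km⁻¹ = c in m⁻¹ × 1000):
Invert Athy's law: Z = ln(φ₀/φ) / c
Z = ln(0.4/0.14) / 0.233 = ln(2.857) / 0.233 = 1.0498 / 0.233 = 4.506 km

4510 m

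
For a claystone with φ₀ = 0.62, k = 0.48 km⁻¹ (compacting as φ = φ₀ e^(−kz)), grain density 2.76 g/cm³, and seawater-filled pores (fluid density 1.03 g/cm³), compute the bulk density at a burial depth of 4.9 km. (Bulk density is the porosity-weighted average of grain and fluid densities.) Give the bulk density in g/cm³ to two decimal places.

2.66 g/cm³

Porosity at depth: φ = 0.62·exp(−0.48×4.9) = 0.62×0.0952 = 0.0590
Bulk density: ρ_b = (1−φ)ρ_g + φ·ρ_f = 0.9410×2.76 + 0.0590×1.03
       = 2.597 + 0.061 = 2.658 g/cm³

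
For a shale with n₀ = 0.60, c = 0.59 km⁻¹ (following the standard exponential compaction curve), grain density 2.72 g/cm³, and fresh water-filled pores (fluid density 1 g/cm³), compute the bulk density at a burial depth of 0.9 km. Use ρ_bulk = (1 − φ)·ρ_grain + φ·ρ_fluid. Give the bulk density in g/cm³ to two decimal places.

2.11 g/cm³

Porosity at depth: n = 0.6·exp(−0.59×0.9) = 0.6×0.5880 = 0.3528
Bulk density: ρ_b = (1−n)ρ_g + n·ρ_f = 0.6472×2.72 + 0.3528×1
       = 1.760 + 0.353 = 2.113 g/cm³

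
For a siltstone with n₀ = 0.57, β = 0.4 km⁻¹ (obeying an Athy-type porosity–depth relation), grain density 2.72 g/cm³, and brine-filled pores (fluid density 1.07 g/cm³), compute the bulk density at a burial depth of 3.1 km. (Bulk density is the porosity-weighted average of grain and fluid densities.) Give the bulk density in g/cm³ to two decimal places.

2.45 g/cm³

Porosity at depth: n = 0.57·exp(−0.4×3.1) = 0.57×0.2894 = 0.1649
Bulk density: ρ_b = (1−n)ρ_g + n·ρ_f = 0.8351×2.72 + 0.1649×1.07
       = 2.271 + 0.176 = 2.448 g/cm³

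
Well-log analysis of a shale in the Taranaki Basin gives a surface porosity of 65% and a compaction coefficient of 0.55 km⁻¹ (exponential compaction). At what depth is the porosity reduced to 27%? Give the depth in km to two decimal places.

Invert Athy's law: Z = ln(phi₀/phi) / c
Z = ln(0.65/0.27) / 0.55 = ln(2.407) / 0.55 = 0.8786 / 0.55 = 1.597 km

1.60 km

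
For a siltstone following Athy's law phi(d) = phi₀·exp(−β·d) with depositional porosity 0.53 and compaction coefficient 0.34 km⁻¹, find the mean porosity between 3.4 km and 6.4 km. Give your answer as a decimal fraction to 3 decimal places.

0.105

⟨phi⟩ = (1/(d₂−d₁)) ∫ phi₀ e^(−βd) dd = phi₀·(e^(−β·d₁) − e^(−β·d₂)) / (β·(d₂−d₁))
e^(−0.34×3.4) = 0.3147; e^(−0.34×6.4) = 0.1135
⟨phi⟩ = 0.53 × (0.3147 − 0.1135) / (0.34 × 3) = 0.53 × 0.1973 = 0.1046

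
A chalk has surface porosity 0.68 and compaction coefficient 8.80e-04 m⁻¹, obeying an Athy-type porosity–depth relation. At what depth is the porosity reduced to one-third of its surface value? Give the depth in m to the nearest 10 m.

Working in km (1 km = 1000 m; β in km⁻¹ = β in m⁻¹ × 1000):
phi/phi₀ = 1/3 ⇒ exp(−β·z) = 1/3 ⇒ z = ln(3) / β
z = 1.0986 / 0.88 = 1.248 km

1250 m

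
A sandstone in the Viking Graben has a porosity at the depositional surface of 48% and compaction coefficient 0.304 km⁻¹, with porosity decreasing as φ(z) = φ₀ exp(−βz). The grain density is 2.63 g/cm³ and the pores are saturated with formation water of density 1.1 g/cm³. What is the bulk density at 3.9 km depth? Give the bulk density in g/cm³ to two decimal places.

Porosity at depth: φ = 0.48·exp(−0.304×3.9) = 0.48×0.3056 = 0.1467
Bulk density: ρ_b = (1−φ)ρ_g + φ·ρ_f = 0.8533×2.63 + 0.1467×1.1
       = 2.244 + 0.161 = 2.406 g/cm³

2.41 g/cm³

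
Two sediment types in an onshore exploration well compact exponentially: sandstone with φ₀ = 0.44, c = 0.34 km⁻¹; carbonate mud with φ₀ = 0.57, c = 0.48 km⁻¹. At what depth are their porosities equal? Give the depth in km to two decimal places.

Set φ₀ₐ e^(−cₐz) = φ₀ᵦ e^(−cᵦz) ⇒ ln(φ₀ₐ/φ₀ᵦ) = (cₐ − cᵦ)·z
z = ln(0.44/0.57) / (0.34 − 0.48) = -0.2589 / -0.14 = 1.849 km

1.85 km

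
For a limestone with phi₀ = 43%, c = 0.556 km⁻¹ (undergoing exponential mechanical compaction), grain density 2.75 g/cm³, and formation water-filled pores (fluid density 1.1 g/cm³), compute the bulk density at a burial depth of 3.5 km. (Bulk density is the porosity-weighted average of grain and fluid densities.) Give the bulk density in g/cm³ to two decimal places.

Porosity at depth: phi = 0.43·exp(−0.556×3.5) = 0.43×0.1428 = 0.0614
Bulk density: ρ_b = (1−phi)ρ_g + phi·ρ_f = 0.9386×2.75 + 0.0614×1.1
       = 2.581 + 0.068 = 2.649 g/cm³

2.65 g/cm³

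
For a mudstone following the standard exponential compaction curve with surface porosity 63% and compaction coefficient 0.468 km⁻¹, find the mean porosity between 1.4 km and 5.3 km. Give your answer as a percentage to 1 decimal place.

15.0%

⟨n⟩ = (1/(d₂−d₁)) ∫ n₀ e^(−kd) dd = n₀·(e^(−k·d₁) − e^(−k·d₂)) / (k·(d₂−d₁))
e^(−0.468×1.4) = 0.5193; e^(−0.468×5.3) = 0.0837
⟨n⟩ = 0.63 × (0.5193 − 0.0837) / (0.468 × 3.9) = 0.63 × 0.2387 = 0.1504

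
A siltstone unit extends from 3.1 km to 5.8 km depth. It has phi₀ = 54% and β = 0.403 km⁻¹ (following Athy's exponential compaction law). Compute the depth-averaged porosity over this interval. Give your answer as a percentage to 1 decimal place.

9.4%

⟨phi⟩ = (1/(Z₂−Z₁)) ∫ phi₀ e^(−βZ) dZ = phi₀·(e^(−β·Z₁) − e^(−β·Z₂)) / (β·(Z₂−Z₁))
e^(−0.403×3.1) = 0.2867; e^(−0.403×5.8) = 0.0966
⟨phi⟩ = 0.54 × (0.2867 − 0.0966) / (0.403 × 2.7) = 0.54 × 0.1747 = 0.0944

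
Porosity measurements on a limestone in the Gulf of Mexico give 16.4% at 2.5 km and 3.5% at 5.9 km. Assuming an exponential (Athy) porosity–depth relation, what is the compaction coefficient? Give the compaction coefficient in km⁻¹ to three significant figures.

Athy: φ(Z) = φ₀ e^(−cZ) ⇒ φ₁/φ₂ = e^{c(Z₂−Z₁)} ⇒ c = ln(φ₁/φ₂)/(Z₂−Z₁)
c = ln(0.164/0.035) / (5.9 − 2.5) = ln(4.686) / 3.4 = 1.5445 / 3.4 = 0.4543 km⁻¹

0.454 km⁻¹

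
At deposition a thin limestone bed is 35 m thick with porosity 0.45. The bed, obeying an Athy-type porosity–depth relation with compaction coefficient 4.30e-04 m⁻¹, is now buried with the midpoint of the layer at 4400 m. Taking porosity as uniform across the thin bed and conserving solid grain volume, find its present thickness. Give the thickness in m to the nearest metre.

21 m

Working in km (1 km = 1000 m; k in km⁻¹ = k in m⁻¹ × 1000):
Porosity at 4.4 km: n = 0.45·exp(−0.43×4.4) = 0.0678
Solid-volume conservation: h(1−n) = h₀(1−n₀) ⇒ h = h₀·(1−n₀)/(1−n)
h = 0.035 × (1 − 0.45)/(1 − 0.0678) = 0.035 × 0.5900 = 0.0207 km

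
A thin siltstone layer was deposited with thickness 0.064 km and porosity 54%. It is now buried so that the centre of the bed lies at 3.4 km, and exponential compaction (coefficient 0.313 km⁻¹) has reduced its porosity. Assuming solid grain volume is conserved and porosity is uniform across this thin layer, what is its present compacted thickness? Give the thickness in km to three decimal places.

0.036 km

Porosity at 3.4 km: φ = 0.54·exp(−0.313×3.4) = 0.1863
Solid-volume conservation: h(1−φ) = h₀(1−φ₀) ⇒ h = h₀·(1−φ₀)/(1−φ)
h = 0.064 × (1 − 0.54)/(1 − 0.1863) = 0.064 × 0.5653 = 0.0362 km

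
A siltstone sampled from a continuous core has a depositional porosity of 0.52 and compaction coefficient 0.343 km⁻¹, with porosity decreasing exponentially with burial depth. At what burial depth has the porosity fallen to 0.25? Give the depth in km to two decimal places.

2.14 km

Invert Athy's law: z = ln(φ₀/φ) / c
z = ln(0.52/0.25) / 0.343 = ln(2.08) / 0.343 = 0.7324 / 0.343 = 2.135 km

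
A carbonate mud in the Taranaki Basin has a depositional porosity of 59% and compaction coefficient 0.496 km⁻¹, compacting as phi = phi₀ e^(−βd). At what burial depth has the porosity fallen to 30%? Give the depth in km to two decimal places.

1.36 km

Invert Athy's law: d = ln(phi₀/phi) / β
d = ln(0.59/0.3) / 0.496 = ln(1.967) / 0.496 = 0.6763 / 0.496 = 1.364 km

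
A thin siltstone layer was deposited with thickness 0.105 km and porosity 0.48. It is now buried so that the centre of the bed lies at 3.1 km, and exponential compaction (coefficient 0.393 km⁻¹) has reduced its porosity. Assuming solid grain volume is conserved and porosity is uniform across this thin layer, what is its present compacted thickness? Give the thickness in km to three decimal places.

0.064 km

Porosity at 3.1 km: phi = 0.48·exp(−0.393×3.1) = 0.1420
Solid-volume conservation: h(1−phi) = h₀(1−phi₀) ⇒ h = h₀·(1−phi₀)/(1−phi)
h = 0.105 × (1 − 0.48)/(1 − 0.1420) = 0.105 × 0.6060 = 0.0636 km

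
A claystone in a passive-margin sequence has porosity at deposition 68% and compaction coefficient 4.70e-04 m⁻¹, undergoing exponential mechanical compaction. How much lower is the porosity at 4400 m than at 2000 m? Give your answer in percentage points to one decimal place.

18.0 percentage points

Working in km (1 km = 1000 m; k in km⁻¹ = k in m⁻¹ × 1000):
φ(2) = 0.68·e^(−0.47×2) = 0.2656
φ(4.4) = 0.68·e^(−0.47×4.4) = 0.0860
Δφ = 0.2656 − 0.0860 = 0.1796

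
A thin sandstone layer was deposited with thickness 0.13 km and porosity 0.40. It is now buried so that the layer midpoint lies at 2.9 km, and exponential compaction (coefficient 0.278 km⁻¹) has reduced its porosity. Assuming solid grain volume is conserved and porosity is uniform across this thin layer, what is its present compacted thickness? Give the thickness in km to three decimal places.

0.095 km

Porosity at 2.9 km: phi = 0.4·exp(−0.278×2.9) = 0.1786
Solid-volume conservation: h(1−phi) = h₀(1−phi₀) ⇒ h = h₀·(1−phi₀)/(1−phi)
h = 0.13 × (1 − 0.4)/(1 − 0.1786) = 0.13 × 0.7305 = 0.0950 km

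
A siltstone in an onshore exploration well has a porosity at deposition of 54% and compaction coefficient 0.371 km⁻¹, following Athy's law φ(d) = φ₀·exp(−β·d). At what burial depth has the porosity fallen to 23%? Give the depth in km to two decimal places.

2.30 km

Invert Athy's law: d = ln(φ₀/φ) / β
d = ln(0.54/0.23) / 0.371 = ln(2.348) / 0.371 = 0.8535 / 0.371 = 2.301 km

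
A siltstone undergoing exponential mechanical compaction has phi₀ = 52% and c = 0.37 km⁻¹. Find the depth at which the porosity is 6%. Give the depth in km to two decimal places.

5.84 km

Invert Athy's law: Z = ln(phi₀/phi) / c
Z = ln(0.52/0.06) / 0.37 = ln(8.667) / 0.37 = 2.1595 / 0.37 = 5.836 km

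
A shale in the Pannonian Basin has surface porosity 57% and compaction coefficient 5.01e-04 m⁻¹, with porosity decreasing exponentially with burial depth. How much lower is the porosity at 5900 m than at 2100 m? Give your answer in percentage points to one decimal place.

Working in km (1 km = 1000 m; β in km⁻¹ = β in m⁻¹ × 1000):
φ(2.1) = 0.57·e^(−0.501×2.1) = 0.1990
φ(5.9) = 0.57·e^(−0.501×5.9) = 0.0297
Δφ = 0.1990 − 0.0297 = 0.1694

16.9 percentage points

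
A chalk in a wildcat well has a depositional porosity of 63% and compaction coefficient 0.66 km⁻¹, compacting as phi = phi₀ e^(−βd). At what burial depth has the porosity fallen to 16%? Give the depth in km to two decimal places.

2.08 km

Invert Athy's law: d = ln(phi₀/phi) / β
d = ln(0.63/0.16) / 0.66 = ln(3.938) / 0.66 = 1.3705 / 0.66 = 2.077 km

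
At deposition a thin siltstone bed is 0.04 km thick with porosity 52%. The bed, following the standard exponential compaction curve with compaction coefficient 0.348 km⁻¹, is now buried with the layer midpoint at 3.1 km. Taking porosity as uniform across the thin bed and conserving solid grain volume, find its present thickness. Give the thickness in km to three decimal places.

0.023 km

Porosity at 3.1 km: φ = 0.52·exp(−0.348×3.1) = 0.1768
Solid-volume conservation: h(1−φ) = h₀(1−φ₀) ⇒ h = h₀·(1−φ₀)/(1−φ)
h = 0.04 × (1 − 0.52)/(1 − 0.1768) = 0.04 × 0.5831 = 0.0233 km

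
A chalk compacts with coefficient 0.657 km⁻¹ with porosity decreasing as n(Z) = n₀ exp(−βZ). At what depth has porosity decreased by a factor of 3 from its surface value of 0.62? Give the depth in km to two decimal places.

1.67 km

n/n₀ = 1/3 ⇒ exp(−β·Z) = 1/3 ⇒ Z = ln(3) / β
Z = 1.0986 / 0.657 = 1.672 km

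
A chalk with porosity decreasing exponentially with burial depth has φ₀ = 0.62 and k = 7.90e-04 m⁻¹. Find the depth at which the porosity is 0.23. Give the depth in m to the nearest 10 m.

Working in km (1 km = 1000 m; k in km⁻¹ = k in m⁻¹ × 1000):
Invert Athy's law: d = ln(φ₀/φ) / k
d = ln(0.62/0.23) / 0.79 = ln(2.696) / 0.79 = 0.9916 / 0.79 = 1.255 km

1260 m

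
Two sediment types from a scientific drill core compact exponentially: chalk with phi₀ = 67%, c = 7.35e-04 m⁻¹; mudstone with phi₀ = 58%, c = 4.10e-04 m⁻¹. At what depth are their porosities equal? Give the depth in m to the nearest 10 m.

440 m

Working in km (1 km = 1000 m; c in km⁻¹ = c in m⁻¹ × 1000):
Set phi₀ₐ e^(−cₐz) = phi₀ᵦ e^(−cᵦz) ⇒ ln(phi₀ₐ/phi₀ᵦ) = (cₐ − cᵦ)·z
z = ln(0.67/0.58) / (0.735 − 0.41) = 0.1442 / 0.325 = 0.444 km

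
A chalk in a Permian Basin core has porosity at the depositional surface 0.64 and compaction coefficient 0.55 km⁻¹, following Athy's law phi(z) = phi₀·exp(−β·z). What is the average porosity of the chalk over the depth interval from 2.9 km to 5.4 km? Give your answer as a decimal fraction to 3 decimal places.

0.071

⟨phi⟩ = (1/(z₂−z₁)) ∫ phi₀ e^(−βz) dz = phi₀·(e^(−β·z₁) − e^(−β·z₂)) / (β·(z₂−z₁))
e^(−0.55×2.9) = 0.2029; e^(−0.55×5.4) = 0.0513
⟨phi⟩ = 0.64 × (0.2029 − 0.0513) / (0.55 × 2.5) = 0.64 × 0.1103 = 0.0706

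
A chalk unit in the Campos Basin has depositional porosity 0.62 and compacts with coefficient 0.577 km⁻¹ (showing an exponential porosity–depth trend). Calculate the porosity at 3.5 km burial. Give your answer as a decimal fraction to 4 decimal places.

n = n₀·exp(−β·d) = 0.62 × exp(−0.577 × 3.5) = 0.62 × exp(−2.019)
  = 0.62 × 0.1327 = 0.0823

0.0823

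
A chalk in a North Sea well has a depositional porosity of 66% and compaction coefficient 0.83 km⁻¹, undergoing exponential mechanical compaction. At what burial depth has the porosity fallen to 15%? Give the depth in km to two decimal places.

1.79 km

Invert Athy's law: d = ln(φ₀/φ) / β
d = ln(0.66/0.15) / 0.83 = ln(4.4) / 0.83 = 1.4816 / 0.83 = 1.785 km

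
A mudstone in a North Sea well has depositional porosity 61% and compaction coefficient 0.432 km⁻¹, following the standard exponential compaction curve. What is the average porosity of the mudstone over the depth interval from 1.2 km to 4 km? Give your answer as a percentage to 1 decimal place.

⟨phi⟩ = (1/(z₂−z₁)) ∫ phi₀ e^(−βz) dz = phi₀·(e^(−β·z₁) − e^(−β·z₂)) / (β·(z₂−z₁))
e^(−0.432×1.2) = 0.5955; e^(−0.432×4) = 0.1776
⟨phi⟩ = 0.61 × (0.5955 − 0.1776) / (0.432 × 2.8) = 0.61 × 0.3454 = 0.2107

21.1%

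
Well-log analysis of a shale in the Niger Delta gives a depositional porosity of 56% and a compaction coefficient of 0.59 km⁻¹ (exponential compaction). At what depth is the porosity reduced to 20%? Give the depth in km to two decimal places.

Invert Athy's law: Z = ln(φ₀/φ) / k
Z = ln(0.56/0.2) / 0.59 = ln(2.8) / 0.59 = 1.0296 / 0.59 = 1.745 km

1.75 km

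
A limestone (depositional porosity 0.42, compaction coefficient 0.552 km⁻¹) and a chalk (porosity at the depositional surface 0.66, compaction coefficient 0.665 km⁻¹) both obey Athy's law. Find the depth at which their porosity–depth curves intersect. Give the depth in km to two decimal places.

4.00 km

Set n₀ₐ e^(−cₐd) = n₀ᵦ e^(−cᵦd) ⇒ ln(n₀ₐ/n₀ᵦ) = (cₐ − cᵦ)·d
d = ln(0.42/0.66) / (0.552 − 0.665) = -0.4520 / -0.113 = 4.000 km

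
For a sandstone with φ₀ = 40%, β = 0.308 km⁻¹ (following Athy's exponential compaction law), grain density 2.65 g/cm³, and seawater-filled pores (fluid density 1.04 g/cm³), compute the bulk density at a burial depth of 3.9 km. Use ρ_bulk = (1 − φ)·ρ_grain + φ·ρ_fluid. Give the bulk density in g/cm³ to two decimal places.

Porosity at depth: φ = 0.4·exp(−0.308×3.9) = 0.4×0.3008 = 0.1203
Bulk density: ρ_b = (1−φ)ρ_g + φ·ρ_f = 0.8797×2.65 + 0.1203×1.04
       = 2.331 + 0.125 = 2.456 g/cm³

2.46 g/cm³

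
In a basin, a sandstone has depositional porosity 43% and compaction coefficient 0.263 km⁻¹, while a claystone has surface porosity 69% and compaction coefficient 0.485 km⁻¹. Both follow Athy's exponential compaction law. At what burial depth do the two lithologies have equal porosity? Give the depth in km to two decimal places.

2.13 km

Set φ₀ₐ e^(−βₐd) = φ₀ᵦ e^(−βᵦd) ⇒ ln(φ₀ₐ/φ₀ᵦ) = (βₐ − βᵦ)·d
d = ln(0.43/0.69) / (0.263 − 0.485) = -0.4729 / -0.222 = 2.130 km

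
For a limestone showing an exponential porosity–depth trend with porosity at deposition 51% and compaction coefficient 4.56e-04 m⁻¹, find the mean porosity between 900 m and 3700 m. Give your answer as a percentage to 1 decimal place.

19.1%

Working in km (1 km = 1000 m; k in km⁻¹ = k in m⁻¹ × 1000):
⟨n⟩ = (1/(d₂−d₁)) ∫ n₀ e^(−kd) dd = n₀·(e^(−k·d₁) − e^(−k·d₂)) / (k·(d₂−d₁))
e^(−0.456×0.9) = 0.6634; e^(−0.456×3.7) = 0.1850
⟨n⟩ = 0.51 × (0.6634 − 0.1850) / (0.456 × 2.8) = 0.51 × 0.3746 = 0.1911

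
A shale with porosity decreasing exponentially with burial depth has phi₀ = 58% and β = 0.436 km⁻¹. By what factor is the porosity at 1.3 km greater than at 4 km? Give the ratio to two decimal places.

3.25

phi(z₁)/phi(z₂) = e^(−β·z₁)/e^(−β·z₂) = e^{β(z₂−z₁)}
= exp(0.436 × 2.7) = exp(1.177) = 3.2453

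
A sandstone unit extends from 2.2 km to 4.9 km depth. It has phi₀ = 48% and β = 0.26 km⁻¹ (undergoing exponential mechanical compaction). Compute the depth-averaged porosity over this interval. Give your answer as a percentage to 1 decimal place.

⟨phi⟩ = (1/(Z₂−Z₁)) ∫ phi₀ e^(−βZ) dZ = phi₀·(e^(−β·Z₁) − e^(−β·Z₂)) / (β·(Z₂−Z₁))
e^(−0.26×2.2) = 0.5644; e^(−0.26×4.9) = 0.2797
⟨phi⟩ = 0.48 × (0.5644 − 0.2797) / (0.26 × 2.7) = 0.48 × 0.4055 = 0.1947

19.5%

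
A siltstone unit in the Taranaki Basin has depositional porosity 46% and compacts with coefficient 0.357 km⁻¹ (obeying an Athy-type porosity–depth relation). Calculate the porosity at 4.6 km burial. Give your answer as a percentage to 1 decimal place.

φ = φ₀·exp(−c·d) = 0.46 × exp(−0.357 × 4.6) = 0.46 × exp(−1.642)
  = 0.46 × 0.1936 = 0.0890

8.9%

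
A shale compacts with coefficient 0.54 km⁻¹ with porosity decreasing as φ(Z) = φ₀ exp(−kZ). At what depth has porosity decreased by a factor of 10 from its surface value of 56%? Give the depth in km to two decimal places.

φ/φ₀ = 1/10 ⇒ exp(−k·Z) = 1/10 ⇒ Z = ln(10) / k
Z = 2.3026 / 0.54 = 4.264 km

4.26 km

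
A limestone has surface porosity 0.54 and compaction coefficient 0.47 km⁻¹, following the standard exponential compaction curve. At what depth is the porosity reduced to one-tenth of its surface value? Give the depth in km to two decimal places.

φ/φ₀ = 1/10 ⇒ exp(−k·Z) = 1/10 ⇒ Z = ln(10) / k
Z = 2.3026 / 0.47 = 4.899 km

4.90 km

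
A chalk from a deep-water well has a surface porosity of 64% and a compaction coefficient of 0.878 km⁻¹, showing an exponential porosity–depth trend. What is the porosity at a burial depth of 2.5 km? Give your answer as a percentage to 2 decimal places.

7.13%

φ = φ₀·exp(−k·Z) = 0.64 × exp(−0.878 × 2.5) = 0.64 × exp(−2.195)
  = 0.64 × 0.1114 = 0.0713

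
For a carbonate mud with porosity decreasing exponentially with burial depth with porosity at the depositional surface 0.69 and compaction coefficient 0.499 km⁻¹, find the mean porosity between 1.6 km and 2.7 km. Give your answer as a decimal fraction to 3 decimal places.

0.239

⟨phi⟩ = (1/(d₂−d₁)) ∫ phi₀ e^(−βd) dd = phi₀·(e^(−β·d₁) − e^(−β·d₂)) / (β·(d₂−d₁))
e^(−0.499×1.6) = 0.4500; e^(−0.499×2.7) = 0.2599
⟨phi⟩ = 0.69 × (0.4500 − 0.2599) / (0.499 × 1.1) = 0.69 × 0.3463 = 0.2390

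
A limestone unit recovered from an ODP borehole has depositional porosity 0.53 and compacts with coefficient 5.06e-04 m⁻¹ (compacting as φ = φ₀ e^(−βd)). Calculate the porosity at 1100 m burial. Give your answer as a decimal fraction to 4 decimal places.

Working in km (1 km = 1000 m; β in km⁻¹ = β in m⁻¹ × 1000):
φ = φ₀·exp(−β·d) = 0.53 × exp(−0.506 × 1.1) = 0.53 × exp(−0.5566)
  = 0.53 × 0.5732 = 0.3038

0.3038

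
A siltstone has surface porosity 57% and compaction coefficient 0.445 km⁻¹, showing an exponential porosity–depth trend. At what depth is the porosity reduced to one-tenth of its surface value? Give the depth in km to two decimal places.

phi/phi₀ = 1/10 ⇒ exp(−c·z) = 1/10 ⇒ z = ln(10) / c
z = 2.3026 / 0.445 = 5.174 km

5.17 km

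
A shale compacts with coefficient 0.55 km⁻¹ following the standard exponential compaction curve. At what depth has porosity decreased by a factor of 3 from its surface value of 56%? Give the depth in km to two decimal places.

φ/φ₀ = 1/3 ⇒ exp(−c·Z) = 1/3 ⇒ Z = ln(3) / c
Z = 1.0986 / 0.55 = 1.997 km

2.00 km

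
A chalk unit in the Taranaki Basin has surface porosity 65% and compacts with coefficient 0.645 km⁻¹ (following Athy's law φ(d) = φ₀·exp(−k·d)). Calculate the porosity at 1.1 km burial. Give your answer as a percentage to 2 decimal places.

φ = φ₀·exp(−k·d) = 0.65 × exp(−0.645 × 1.1) = 0.65 × exp(−0.7095)
  = 0.65 × 0.4919 = 0.3197

31.97%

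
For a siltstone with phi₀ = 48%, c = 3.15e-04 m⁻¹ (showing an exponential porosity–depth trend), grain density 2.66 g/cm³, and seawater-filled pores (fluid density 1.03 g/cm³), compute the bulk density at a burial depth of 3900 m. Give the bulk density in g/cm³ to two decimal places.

2.43 g/cm³

Working in km (1 km = 1000 m; c in km⁻¹ = c in m⁻¹ × 1000):
Porosity at depth: phi = 0.48·exp(−0.315×3.9) = 0.48×0.2927 = 0.1405
Bulk density: ρ_b = (1−phi)ρ_g + phi·ρ_f = 0.8595×2.66 + 0.1405×1.03
       = 2.286 + 0.145 = 2.431 g/cm³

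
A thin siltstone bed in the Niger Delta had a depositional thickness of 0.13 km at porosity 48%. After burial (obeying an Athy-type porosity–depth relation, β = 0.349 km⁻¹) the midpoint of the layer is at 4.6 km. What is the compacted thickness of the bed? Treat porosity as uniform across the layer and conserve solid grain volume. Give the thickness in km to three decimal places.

Porosity at 4.6 km: φ = 0.48·exp(−0.349×4.6) = 0.0964
Solid-volume conservation: h(1−φ) = h₀(1−φ₀) ⇒ h = h₀·(1−φ₀)/(1−φ)
h = 0.13 × (1 − 0.48)/(1 − 0.0964) = 0.13 × 0.5755 = 0.0748 km

0.075 km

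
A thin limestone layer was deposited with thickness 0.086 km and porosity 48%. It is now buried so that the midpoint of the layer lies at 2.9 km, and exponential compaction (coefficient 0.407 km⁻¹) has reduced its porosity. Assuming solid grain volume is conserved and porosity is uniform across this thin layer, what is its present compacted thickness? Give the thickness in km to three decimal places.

0.052 km

Porosity at 2.9 km: φ = 0.48·exp(−0.407×2.9) = 0.1474
Solid-volume conservation: h(1−φ) = h₀(1−φ₀) ⇒ h = h₀·(1−φ₀)/(1−φ)
h = 0.086 × (1 − 0.48)/(1 − 0.1474) = 0.086 × 0.6099 = 0.0525 km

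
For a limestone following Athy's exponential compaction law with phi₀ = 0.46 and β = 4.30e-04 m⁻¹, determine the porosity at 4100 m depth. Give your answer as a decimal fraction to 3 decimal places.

Working in km (1 km = 1000 m; β in km⁻¹ = β in m⁻¹ × 1000):
phi = phi₀·exp(−β·d) = 0.46 × exp(−0.43 × 4.1) = 0.46 × exp(−1.763)
  = 0.46 × 0.1715 = 0.0789

0.079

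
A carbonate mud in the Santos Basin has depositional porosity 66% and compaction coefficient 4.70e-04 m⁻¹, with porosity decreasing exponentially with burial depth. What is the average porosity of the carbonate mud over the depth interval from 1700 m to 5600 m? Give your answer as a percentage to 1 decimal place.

13.6%

Working in km (1 km = 1000 m; c in km⁻¹ = c in m⁻¹ × 1000):
⟨phi⟩ = (1/(Z₂−Z₁)) ∫ phi₀ e^(−cZ) dZ = phi₀·(e^(−c·Z₁) − e^(−c·Z₂)) / (c·(Z₂−Z₁))
e^(−0.47×1.7) = 0.4498; e^(−0.47×5.6) = 0.0719
⟨phi⟩ = 0.66 × (0.4498 − 0.0719) / (0.47 × 3.9) = 0.66 × 0.2061 = 0.1360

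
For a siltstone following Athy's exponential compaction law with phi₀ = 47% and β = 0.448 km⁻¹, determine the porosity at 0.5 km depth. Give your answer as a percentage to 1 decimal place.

phi = phi₀·exp(−β·Z) = 0.47 × exp(−0.448 × 0.5) = 0.47 × exp(−0.224)
  = 0.47 × 0.7993 = 0.3757

37.6%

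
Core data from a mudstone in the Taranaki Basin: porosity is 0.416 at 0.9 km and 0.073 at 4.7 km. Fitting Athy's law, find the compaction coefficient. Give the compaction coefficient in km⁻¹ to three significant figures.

Athy: phi(Z) = phi₀ e^(−kZ) ⇒ phi₁/phi₂ = e^{k(Z₂−Z₁)} ⇒ k = ln(phi₁/phi₂)/(Z₂−Z₁)
k = ln(0.416/0.073) / (4.7 − 0.9) = ln(5.699) / 3.8 = 1.7402 / 3.8 = 0.458 km⁻¹

0.458 km⁻¹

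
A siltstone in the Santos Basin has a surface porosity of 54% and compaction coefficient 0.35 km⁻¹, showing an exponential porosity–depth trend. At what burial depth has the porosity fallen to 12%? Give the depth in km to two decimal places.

4.30 km

Invert Athy's law: d = ln(φ₀/φ) / k
d = ln(0.54/0.12) / 0.35 = ln(4.5) / 0.35 = 1.5041 / 0.35 = 4.297 km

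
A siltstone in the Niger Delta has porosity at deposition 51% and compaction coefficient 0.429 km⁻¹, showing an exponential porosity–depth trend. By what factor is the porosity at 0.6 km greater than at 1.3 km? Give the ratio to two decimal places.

phi(d₁)/phi(d₂) = e^(−k·d₁)/e^(−k·d₂) = e^{k(d₂−d₁)}
= exp(0.429 × 0.7) = exp(0.3003) = 1.3503

1.35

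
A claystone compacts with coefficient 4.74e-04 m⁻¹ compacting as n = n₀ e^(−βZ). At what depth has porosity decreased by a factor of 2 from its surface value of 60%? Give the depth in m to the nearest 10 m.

Working in km (1 km = 1000 m; β in km⁻¹ = β in m⁻¹ × 1000):
n/n₀ = 1/2 ⇒ exp(−β·Z) = 1/2 ⇒ Z = ln(2) / β
Z = 0.6931 / 0.474 = 1.462 km

1460 m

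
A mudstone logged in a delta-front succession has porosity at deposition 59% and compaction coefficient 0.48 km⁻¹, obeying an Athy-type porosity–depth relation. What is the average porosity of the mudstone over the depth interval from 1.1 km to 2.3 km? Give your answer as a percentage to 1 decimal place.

26.5%

⟨φ⟩ = (1/(z₂−z₁)) ∫ φ₀ e^(−kz) dz = φ₀·(e^(−k·z₁) − e^(−k·z₂)) / (k·(z₂−z₁))
e^(−0.48×1.1) = 0.5898; e^(−0.48×2.3) = 0.3315
⟨φ⟩ = 0.59 × (0.5898 − 0.3315) / (0.48 × 1.2) = 0.59 × 0.4483 = 0.2645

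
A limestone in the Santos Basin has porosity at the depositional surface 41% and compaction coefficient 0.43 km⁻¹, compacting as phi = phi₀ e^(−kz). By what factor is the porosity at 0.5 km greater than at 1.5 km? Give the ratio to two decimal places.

1.54

phi(z₁)/phi(z₂) = e^(−k·z₁)/e^(−k·z₂) = e^{k(z₂−z₁)}
= exp(0.43 × 1) = exp(0.43) = 1.5373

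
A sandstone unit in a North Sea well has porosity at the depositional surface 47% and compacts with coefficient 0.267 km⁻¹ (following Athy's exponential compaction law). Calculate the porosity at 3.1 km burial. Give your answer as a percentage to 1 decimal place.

phi = phi₀·exp(−k·z) = 0.47 × exp(−0.267 × 3.1) = 0.47 × exp(−0.8277)
  = 0.47 × 0.4371 = 0.2054

20.5%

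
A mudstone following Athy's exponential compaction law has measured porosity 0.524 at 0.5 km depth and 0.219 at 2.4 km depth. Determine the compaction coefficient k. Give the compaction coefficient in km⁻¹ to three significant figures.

Athy: n(z) = n₀ e^(−kz) ⇒ n₁/n₂ = e^{k(z₂−z₁)} ⇒ k = ln(n₁/n₂)/(z₂−z₁)
k = ln(0.524/0.219) / (2.4 − 0.5) = ln(2.393) / 1.9 = 0.8724 / 1.9 = 0.4592 km⁻¹

0.459 km⁻¹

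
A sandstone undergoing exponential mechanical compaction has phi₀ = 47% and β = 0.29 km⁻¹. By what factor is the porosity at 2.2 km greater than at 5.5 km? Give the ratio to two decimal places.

phi(d₁)/phi(d₂) = e^(−β·d₁)/e^(−β·d₂) = e^{β(d₂−d₁)}
= exp(0.29 × 3.3) = exp(0.957) = 2.6039

2.60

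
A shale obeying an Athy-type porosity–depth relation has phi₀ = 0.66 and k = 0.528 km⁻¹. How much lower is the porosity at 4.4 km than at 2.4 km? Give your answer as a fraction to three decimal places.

0.121

phi(2.4) = 0.66·e^(−0.528×2.4) = 0.1859
phi(4.4) = 0.66·e^(−0.528×4.4) = 0.0647
Δphi = 0.1859 − 0.0647 = 0.1212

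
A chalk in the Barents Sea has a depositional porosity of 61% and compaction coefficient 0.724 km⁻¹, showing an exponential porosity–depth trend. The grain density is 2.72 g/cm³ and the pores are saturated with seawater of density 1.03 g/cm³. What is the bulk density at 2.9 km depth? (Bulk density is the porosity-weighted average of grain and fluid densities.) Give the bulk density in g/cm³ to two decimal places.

Porosity at depth: φ = 0.61·exp(−0.724×2.9) = 0.61×0.1225 = 0.0747
Bulk density: ρ_b = (1−φ)ρ_g + φ·ρ_f = 0.9253×2.72 + 0.0747×1.03
       = 2.517 + 0.077 = 2.594 g/cm³

2.59 g/cm³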